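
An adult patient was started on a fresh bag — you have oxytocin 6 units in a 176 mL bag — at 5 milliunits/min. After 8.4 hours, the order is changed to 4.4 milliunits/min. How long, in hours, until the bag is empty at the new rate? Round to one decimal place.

13.2 hours

Initial rate:
5 milliunits/min × 60 min/hr = 300 milliunits/hr
Concentration = 6 units ÷ 176 mL = 0.03409091 units/mL = 34.09091 milliunits/mL
Rate = 300 milliunits/hr ÷ 34.09091 milliunits/mL = 8.8 mL/hr
Volume infused so far = 8.8 mL/hr × 8.4 hr = 73.92 mL
Volume remaining = 176 − 73.92 = 102.08 mL
New rate:
4.4 milliunits/min × 60 min/hr = 264 milliunits/hr
Rate = 264 milliunits/hr ÷ 34.09091 milliunits/mL = 7.744 mL/hr
Time remaining = 102.08 mL ÷ 7.744 mL/hr = 13.18182 hr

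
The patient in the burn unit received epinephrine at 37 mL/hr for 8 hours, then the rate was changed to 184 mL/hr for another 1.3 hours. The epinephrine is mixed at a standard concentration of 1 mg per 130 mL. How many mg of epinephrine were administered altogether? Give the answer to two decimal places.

Concentration = 1 mg ÷ 130 mL = 0.007692308 mg/mL
Stage 1: 37 mL/hr × 8 hr = 296 mL → 296 mL × 0.007692308 mg/mL = 2.276923 mg
Stage 2: 184 mL/hr × 1.3 hr = 239.2 mL → 239.2 mL × 0.007692308 mg/mL = 1.84 mg
Total = 2.276923 + 1.84 = 4.116923 mg

4.12 mg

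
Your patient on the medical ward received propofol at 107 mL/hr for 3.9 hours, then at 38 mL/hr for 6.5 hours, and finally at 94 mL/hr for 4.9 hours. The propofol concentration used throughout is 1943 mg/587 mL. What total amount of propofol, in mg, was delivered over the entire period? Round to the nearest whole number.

3723 mg

Concentration = 1943 mg ÷ 587 mL = 3.310051 mg/mL
Stage 1: 107 mL/hr × 3.9 hr = 417.3 mL → 417.3 mL × 3.310051 mg/mL = 1381.284 mg
Stage 2: 38 mL/hr × 6.5 hr = 247 mL → 247 mL × 3.310051 mg/mL = 817.5826 mg
Stage 3: 94 mL/hr × 4.9 hr = 460.6 mL → 460.6 mL × 3.310051 mg/mL = 1524.61 mg
Total = 1381.284 + 817.5826 + 1524.61 = 3723.476 mg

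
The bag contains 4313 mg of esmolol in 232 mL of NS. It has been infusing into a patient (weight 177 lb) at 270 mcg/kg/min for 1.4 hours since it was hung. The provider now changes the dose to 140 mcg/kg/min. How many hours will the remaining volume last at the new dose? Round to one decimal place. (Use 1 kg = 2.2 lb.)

3.7 hours

Initial rate:
Weight = 177 lb ÷ 2.2 lb/kg = 80.45455 kg
Dose = 270 mcg/kg/min × 80.45455 kg = 21722.73 mcg/min
21722.73 mcg/min × 60 min/hr = 1303364 mcg/hr
Concentration = 4313 mg ÷ 232 mL = 18.59052 mg/mL = 18590.52 mcg/mL
Rate = 1303364 mcg/hr ÷ 18590.52 mcg/mL = 70.10906 mL/hr
Volume infused so far = 70.10906 mL/hr × 1.4 hr = 98.15268 mL
Volume remaining = 232 − 98.15268 = 133.8473 mL
New rate:
Dose = 140 mcg/kg/min × 80.45455 kg = 11263.64 mcg/min
11263.64 mcg/min × 60 min/hr = 675818.2 mcg/hr
Rate = 675818.2 mcg/hr ÷ 18590.52 mcg/mL = 36.35284 mL/hr
Time remaining = 133.8473 mL ÷ 36.35284 mL/hr = 3.681894 hr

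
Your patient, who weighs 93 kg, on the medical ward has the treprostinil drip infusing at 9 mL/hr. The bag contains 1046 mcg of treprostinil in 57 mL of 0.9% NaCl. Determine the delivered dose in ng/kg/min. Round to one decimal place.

29.6 ng/kg/min

Concentration = 1046 mcg ÷ 57 mL = 18.35088 mcg/mL = 18350.88 ng/mL
Drug rate = 9 mL/hr × 18350.88 ng/mL = 165157.9 ng/hr
165157.9 ng/hr ÷ 60 min/hr = 2752.632 ng/min
2752.632 ng/min ÷ 93 kg = 29.59819 ng/kg/min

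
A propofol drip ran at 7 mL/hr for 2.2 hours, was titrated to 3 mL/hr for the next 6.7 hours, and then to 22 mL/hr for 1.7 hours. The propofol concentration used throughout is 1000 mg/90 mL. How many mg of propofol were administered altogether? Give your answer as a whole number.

810 mg

Concentration = 1000 mg ÷ 90 mL = 11.11111 mg/mL
Stage 1: 7 mL/hr × 2.2 hr = 15.4 mL → 15.4 mL × 11.11111 mg/mL = 171.1111 mg
Stage 2: 3 mL/hr × 6.7 hr = 20.1 mL → 20.1 mL × 11.11111 mg/mL = 223.3333 mg
Stage 3: 22 mL/hr × 1.7 hr = 37.4 mL → 37.4 mL × 11.11111 mg/mL = 415.5556 mg
Total = 171.1111 + 223.3333 + 415.5556 = 810 mg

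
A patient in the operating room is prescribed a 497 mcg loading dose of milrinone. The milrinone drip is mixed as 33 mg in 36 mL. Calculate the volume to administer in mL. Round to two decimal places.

0.54 mL

Concentration = 33 mg ÷ 36 mL = 0.9166667 mg/mL = 916.6667 mcg/mL
Volume = 497 mcg ÷ 916.6667 mcg/mL = 0.5421818 mL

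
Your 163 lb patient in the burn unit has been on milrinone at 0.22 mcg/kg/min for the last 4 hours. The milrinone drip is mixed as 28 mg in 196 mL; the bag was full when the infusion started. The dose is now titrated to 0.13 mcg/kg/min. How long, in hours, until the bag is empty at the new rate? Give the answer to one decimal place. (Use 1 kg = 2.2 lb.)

Initial rate:
Weight = 163 lb ÷ 2.2 lb/kg = 74.09091 kg
Dose = 0.22 mcg/kg/min × 74.09091 kg = 16.3 mcg/min
16.3 mcg/min × 60 min/hr = 978 mcg/hr
Concentration = 28 mg ÷ 196 mL = 0.1428571 mg/mL = 142.8571 mcg/mL
Rate = 978 mcg/hr ÷ 142.8571 mcg/mL = 6.846 mL/hr
Volume infused so far = 6.846 mL/hr × 4 hr = 27.384 mL
Volume remaining = 196 − 27.384 = 168.616 mL
New rate:
Dose = 0.13 mcg/kg/min × 74.09091 kg = 9.631818 mcg/min
9.631818 mcg/min × 60 min/hr = 577.9091 mcg/hr
Rate = 577.9091 mcg/hr ÷ 142.8571 mcg/mL = 4.045364 mL/hr
Time remaining = 168.616 mL ÷ 4.045364 mL/hr = 41.6813 hr

41.7 hours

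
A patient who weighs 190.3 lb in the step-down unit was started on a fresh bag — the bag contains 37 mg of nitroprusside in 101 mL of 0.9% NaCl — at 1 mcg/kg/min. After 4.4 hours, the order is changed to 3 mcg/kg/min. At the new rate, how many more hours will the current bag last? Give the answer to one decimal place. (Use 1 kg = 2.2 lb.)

Initial rate:
Weight = 190.3 lb ÷ 2.2 lb/kg = 86.5 kg
Dose = 1 mcg/kg/min × 86.5 kg = 86.5 mcg/min
86.5 mcg/min × 60 min/hr = 5190 mcg/hr
Concentration = 37 mg ÷ 101 mL = 0.3663366 mg/mL = 366.3366 mcg/mL
Rate = 5190 mcg/hr ÷ 366.3366 mcg/mL = 14.1673 mL/hr
Volume infused so far = 14.1673 mL/hr × 4.4 hr = 62.33611 mL
Volume remaining = 101 − 62.33611 = 38.66389 mL
New rate:
Dose = 3 mcg/kg/min × 86.5 kg = 259.5 mcg/min
259.5 mcg/min × 60 min/hr = 15570 mcg/hr
Rate = 15570 mcg/hr ÷ 366.3366 mcg/mL = 42.50189 mL/hr
Time remaining = 38.66389 mL ÷ 42.50189 mL/hr = 0.9096981 hr

0.9 hours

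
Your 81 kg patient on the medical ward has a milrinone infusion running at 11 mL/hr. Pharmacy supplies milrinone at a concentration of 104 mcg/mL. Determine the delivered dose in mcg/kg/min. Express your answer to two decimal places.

Drug rate = 11 mL/hr × 104 mcg/mL = 1144 mcg/hr
1144 mcg/hr ÷ 60 min/hr = 19.06667 mcg/min
19.06667 mcg/min ÷ 81 kg = 0.2353909 mcg/kg/min

0.24 mcg/kg/min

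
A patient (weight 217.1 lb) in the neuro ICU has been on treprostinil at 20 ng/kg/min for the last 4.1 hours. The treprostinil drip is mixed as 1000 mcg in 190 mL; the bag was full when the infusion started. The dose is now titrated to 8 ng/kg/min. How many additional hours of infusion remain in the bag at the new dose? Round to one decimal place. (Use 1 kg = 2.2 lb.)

Initial rate:
Weight = 217.1 lb ÷ 2.2 lb/kg = 98.68182 kg
Dose = 20 ng/kg/min × 98.68182 kg = 1973.636 ng/min
1973.636 ng/min × 60 min/hr = 118418.2 ng/hr
Concentration = 1000 mcg ÷ 190 mL = 5.263158 mcg/mL = 5263.158 ng/mL
Rate = 118418.2 ng/hr ÷ 5263.158 ng/mL = 22.49945 mL/hr
Volume infused so far = 22.49945 mL/hr × 4.1 hr = 92.24776 mL
Volume remaining = 190 − 92.24776 = 97.75224 mL
New rate:
Dose = 8 ng/kg/min × 98.68182 kg = 789.4545 ng/min
789.4545 ng/min × 60 min/hr = 47367.27 ng/hr
Rate = 47367.27 ng/hr ÷ 5263.158 ng/mL = 8.999782 mL/hr
Time remaining = 97.75224 mL ÷ 8.999782 mL/hr = 10.86162 hr

10.9 hours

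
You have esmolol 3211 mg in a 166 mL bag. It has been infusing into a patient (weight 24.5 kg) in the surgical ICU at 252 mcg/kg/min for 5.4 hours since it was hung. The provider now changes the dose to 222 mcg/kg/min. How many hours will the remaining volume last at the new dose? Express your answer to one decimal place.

3.7 hours

Initial rate:
Dose = 252 mcg/kg/min × 24.5 kg = 6174 mcg/min
6174 mcg/min × 60 min/hr = 370440 mcg/hr
Concentration = 3211 mg ÷ 166 mL = 19.34337 mg/mL = 19343.37 mcg/mL
Rate = 370440 mcg/hr ÷ 19343.37 mcg/mL = 19.15074 mL/hr
Volume infused so far = 19.15074 mL/hr × 5.4 hr = 103.414 mL
Volume remaining = 166 − 103.414 = 62.58598 mL
New rate:
Dose = 222 mcg/kg/min × 24.5 kg = 5439 mcg/min
5439 mcg/min × 60 min/hr = 326340 mcg/hr
Rate = 326340 mcg/hr ÷ 19343.37 mcg/mL = 16.87089 mL/hr
Time remaining = 62.58598 mL ÷ 16.87089 mL/hr = 3.709702 hr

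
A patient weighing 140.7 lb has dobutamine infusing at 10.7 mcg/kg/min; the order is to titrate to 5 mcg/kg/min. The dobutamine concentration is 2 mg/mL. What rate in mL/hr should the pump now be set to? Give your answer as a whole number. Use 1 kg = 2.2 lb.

10 mL/hr

Weight = 140.7 lb ÷ 2.2 lb/kg = 63.95455 kg
Dose = 5 mcg/kg/min × 63.95455 kg = 319.7727 mcg/min
319.7727 mcg/min × 60 min/hr = 19186.36 mcg/hr
Concentration = 2 mg/mL = 2000 mcg/mL
Rate = 19186.36 mcg/hr ÷ 2000 mcg/mL = 9.593182 mL/hr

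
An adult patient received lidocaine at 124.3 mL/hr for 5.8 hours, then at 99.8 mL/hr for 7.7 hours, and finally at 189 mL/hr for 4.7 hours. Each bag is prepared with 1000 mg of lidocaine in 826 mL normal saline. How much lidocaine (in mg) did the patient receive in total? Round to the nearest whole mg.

Concentration = 1000 mg ÷ 826 mL = 1.210654 mg/mL
Stage 1: 124.3 mL/hr × 5.8 hr = 720.94 mL → 720.94 mL × 1.210654 mg/mL = 872.8087 mg
Stage 2: 99.8 mL/hr × 7.7 hr = 768.46 mL → 768.46 mL × 1.210654 mg/mL = 930.339 mg
Stage 3: 189 mL/hr × 4.7 hr = 888.3 mL → 888.3 mL × 1.210654 mg/mL = 1075.424 mg
Total = 872.8087 + 930.339 + 1075.424 = 2878.571 mg

2879 mg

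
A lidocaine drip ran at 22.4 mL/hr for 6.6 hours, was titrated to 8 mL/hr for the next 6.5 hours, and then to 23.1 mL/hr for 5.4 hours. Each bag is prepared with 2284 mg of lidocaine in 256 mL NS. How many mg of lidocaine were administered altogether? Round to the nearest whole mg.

Concentration = 2284 mg ÷ 256 mL = 8.921875 mg/mL
Stage 1: 22.4 mL/hr × 6.6 hr = 147.84 mL → 147.84 mL × 8.921875 mg/mL = 1319.01 mg
Stage 2: 8 mL/hr × 6.5 hr = 52 mL → 52 mL × 8.921875 mg/mL = 463.9375 mg
Stage 3: 23.1 mL/hr × 5.4 hr = 124.74 mL → 124.74 mL × 8.921875 mg/mL = 1112.915 mg
Total = 1319.01 + 463.9375 + 1112.915 = 2895.862 mg

2896 mg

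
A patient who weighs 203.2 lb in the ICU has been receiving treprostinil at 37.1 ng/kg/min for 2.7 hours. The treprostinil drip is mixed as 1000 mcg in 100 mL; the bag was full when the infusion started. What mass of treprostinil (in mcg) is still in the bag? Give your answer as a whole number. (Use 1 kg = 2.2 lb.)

Weight = 203.2 lb ÷ 2.2 lb/kg = 92.36364 kg
Dose = 37.1 ng/kg/min × 92.36364 kg = 3426.691 ng/min
3426.691 ng/min × 60 min/hr = 205601.5 ng/hr
Concentration = 1000 mcg ÷ 100 mL = 10 mcg/mL = 10000 ng/mL
Rate = 205601.5 ng/hr ÷ 10000 ng/mL = 20.56015 mL/hr
Volume infused = 20.56015 mL/hr × 2.7 hr = 55.51239 mL
Volume remaining = 100 − 55.51239 = 44.48761 mL
Drug remaining = 44.48761 mL × 10000 ng/mL = 444876.1 ng = 444.8761 mcg

445 mcg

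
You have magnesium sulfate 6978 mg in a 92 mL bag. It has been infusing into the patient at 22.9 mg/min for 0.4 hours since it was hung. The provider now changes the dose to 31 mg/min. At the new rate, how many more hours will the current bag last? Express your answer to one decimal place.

3.5 hours

Initial rate:
22.9 mg/min × 60 min/hr = 1374 mg/hr
Concentration = 6978 mg ÷ 92 mL = 75.84783 mg/mL
Rate = 1374 mg/hr ÷ 75.84783 mg/mL = 18.11522 mL/hr
Volume infused so far = 18.11522 mL/hr × 0.4 hr = 7.246088 mL
Volume remaining = 92 − 7.246088 = 84.75391 mL
New rate:
31 mg/min × 60 min/hr = 1860 mg/hr
Rate = 1860 mg/hr ÷ 75.84783 mg/mL = 24.52279 mL/hr
Time remaining = 84.75391 mL ÷ 24.52279 mL/hr = 3.456129 hr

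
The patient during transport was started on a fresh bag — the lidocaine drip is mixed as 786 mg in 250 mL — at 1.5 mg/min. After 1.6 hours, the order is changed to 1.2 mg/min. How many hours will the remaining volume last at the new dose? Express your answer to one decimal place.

Initial rate:
1.5 mg/min × 60 min/hr = 90 mg/hr
Concentration = 786 mg ÷ 250 mL = 3.144 mg/mL
Rate = 90 mg/hr ÷ 3.144 mg/mL = 28.62595 mL/hr
Volume infused so far = 28.62595 mL/hr × 1.6 hr = 45.80153 mL
Volume remaining = 250 − 45.80153 = 204.1985 mL
New rate:
1.2 mg/min × 60 min/hr = 72 mg/hr
Rate = 72 mg/hr ÷ 3.144 mg/mL = 22.90076 mL/hr
Time remaining = 204.1985 mL ÷ 22.90076 mL/hr = 8.916667 hr

8.9 hours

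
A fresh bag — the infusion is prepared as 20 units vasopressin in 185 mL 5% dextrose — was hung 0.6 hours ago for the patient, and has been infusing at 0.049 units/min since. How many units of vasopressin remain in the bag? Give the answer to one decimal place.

18.2 units

0.049 units/min × 60 min/hr = 2.94 units/hr
Concentration = 20 units ÷ 185 mL = 0.1081081 units/mL
Rate = 2.94 units/hr ÷ 0.1081081 units/mL = 27.195 mL/hr
Volume infused = 27.195 mL/hr × 0.6 hr = 16.317 mL
Volume remaining = 185 − 16.317 = 168.683 mL
Drug remaining = 168.683 mL × 0.1081081 units/mL = 18.236 units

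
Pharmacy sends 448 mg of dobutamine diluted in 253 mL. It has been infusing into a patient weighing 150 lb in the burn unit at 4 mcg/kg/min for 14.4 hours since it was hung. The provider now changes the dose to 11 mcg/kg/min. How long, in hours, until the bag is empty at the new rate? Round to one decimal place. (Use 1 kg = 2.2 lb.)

4.7 hours

Initial rate:
Weight = 150 lb ÷ 2.2 lb/kg = 68.18182 kg
Dose = 4 mcg/kg/min × 68.18182 kg = 272.7273 mcg/min
272.7273 mcg/min × 60 min/hr = 16363.64 mcg/hr
Concentration = 448 mg ÷ 253 mL = 1.770751 mg/mL = 1770.751 mcg/mL
Rate = 16363.64 mcg/hr ÷ 1770.751 mcg/mL = 9.241071 mL/hr
Volume infused so far = 9.241071 mL/hr × 14.4 hr = 133.0714 mL
Volume remaining = 253 − 133.0714 = 119.9286 mL
New rate:
Dose = 11 mcg/kg/min × 68.18182 kg = 750 mcg/min
750 mcg/min × 60 min/hr = 45000 mcg/hr
Rate = 45000 mcg/hr ÷ 1770.751 mcg/mL = 25.41295 mL/hr
Time remaining = 119.9286 mL ÷ 25.41295 mL/hr = 4.719192 hr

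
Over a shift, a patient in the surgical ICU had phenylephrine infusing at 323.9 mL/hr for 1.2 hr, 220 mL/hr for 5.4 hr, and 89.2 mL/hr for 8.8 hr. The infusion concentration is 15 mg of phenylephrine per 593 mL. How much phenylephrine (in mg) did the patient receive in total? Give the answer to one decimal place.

Concentration = 15 mg ÷ 593 mL = 0.02529511 mg/mL
Stage 1: 323.9 mL/hr × 1.2 hr = 388.68 mL → 388.68 mL × 0.02529511 mg/mL = 9.831703 mg
Stage 2: 220 mL/hr × 5.4 hr = 1188 mL → 1188 mL × 0.02529511 mg/mL = 30.05059 mg
Stage 3: 89.2 mL/hr × 8.8 hr = 784.96 mL → 784.96 mL × 0.02529511 mg/mL = 19.85565 mg
Total = 9.831703 + 30.05059 + 19.85565 = 59.73794 mg

59.7 mg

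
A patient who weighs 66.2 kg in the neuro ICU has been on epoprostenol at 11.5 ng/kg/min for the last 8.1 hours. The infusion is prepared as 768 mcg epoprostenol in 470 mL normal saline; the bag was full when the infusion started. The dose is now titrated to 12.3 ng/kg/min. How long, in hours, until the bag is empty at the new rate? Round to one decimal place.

8.1 hours

Initial rate:
Dose = 11.5 ng/kg/min × 66.2 kg = 761.3 ng/min
761.3 ng/min × 60 min/hr = 45678 ng/hr
Concentration = 768 mcg ÷ 470 mL = 1.634043 mcg/mL = 1634.043 ng/mL
Rate = 45678 ng/hr ÷ 1634.043 ng/mL = 27.95398 mL/hr
Volume infused so far = 27.95398 mL/hr × 8.1 hr = 226.4273 mL
Volume remaining = 470 − 226.4273 = 243.5727 mL
New rate:
Dose = 12.3 ng/kg/min × 66.2 kg = 814.26 ng/min
814.26 ng/min × 60 min/hr = 48855.6 ng/hr
Rate = 48855.6 ng/hr ÷ 1634.043 ng/mL = 29.89861 mL/hr
Time remaining = 243.5727 mL ÷ 29.89861 mL/hr = 8.146624 hr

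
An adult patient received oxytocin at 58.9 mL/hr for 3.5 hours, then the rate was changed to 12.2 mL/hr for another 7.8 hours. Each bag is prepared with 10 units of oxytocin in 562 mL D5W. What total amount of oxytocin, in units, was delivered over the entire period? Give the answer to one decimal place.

Concentration = 10 units ÷ 562 mL = 0.01779359 units/mL
Stage 1: 58.9 mL/hr × 3.5 hr = 206.15 mL → 206.15 mL × 0.01779359 units/mL = 3.668149 units
Stage 2: 12.2 mL/hr × 7.8 hr = 95.16 mL → 95.16 mL × 0.01779359 units/mL = 1.693238 units
Total = 3.668149 + 1.693238 = 5.361388 units

5.4 units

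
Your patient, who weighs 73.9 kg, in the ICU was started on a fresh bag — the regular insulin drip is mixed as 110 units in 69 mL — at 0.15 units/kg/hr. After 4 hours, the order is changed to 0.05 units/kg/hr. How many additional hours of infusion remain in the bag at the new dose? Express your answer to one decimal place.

Initial rate:
Dose = 0.15 units/kg/hr × 73.9 kg = 11.085 units/hr
Concentration = 110 units ÷ 69 mL = 1.594203 units/mL
Rate = 11.085 units/hr ÷ 1.594203 units/mL = 6.953318 mL/hr
Volume infused so far = 6.953318 mL/hr × 4 hr = 27.81327 mL
Volume remaining = 69 − 27.81327 = 41.18673 mL
New rate:
Dose = 0.05 units/kg/hr × 73.9 kg = 3.695 units/hr
Rate = 3.695 units/hr ÷ 1.594203 units/mL = 2.317773 mL/hr
Time remaining = 41.18673 mL ÷ 2.317773 mL/hr = 17.76996 hr

17.8 hours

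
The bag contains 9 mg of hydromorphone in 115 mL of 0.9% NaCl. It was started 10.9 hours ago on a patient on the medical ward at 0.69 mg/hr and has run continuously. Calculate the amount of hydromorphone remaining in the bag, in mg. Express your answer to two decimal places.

1.48 mg

Concentration = 9 mg ÷ 115 mL = 0.07826087 mg/mL
Rate = 0.69 mg/hr ÷ 0.07826087 mg/mL = 8.816667 mL/hr
Volume infused = 8.816667 mL/hr × 10.9 hr = 96.10167 mL
Volume remaining = 115 − 96.10167 = 18.89833 mL
Drug remaining = 18.89833 mL × 0.07826087 mg/mL = 1.479 mg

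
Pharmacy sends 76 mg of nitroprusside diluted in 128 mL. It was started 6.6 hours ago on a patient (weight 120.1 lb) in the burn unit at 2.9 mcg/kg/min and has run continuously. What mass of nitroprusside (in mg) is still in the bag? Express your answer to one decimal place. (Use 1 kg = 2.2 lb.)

Weight = 120.1 lb ÷ 2.2 lb/kg = 54.59091 kg
Dose = 2.9 mcg/kg/min × 54.59091 kg = 158.3136 mcg/min
158.3136 mcg/min × 60 min/hr = 9498.818 mcg/hr
Concentration = 76 mg ÷ 128 mL = 0.59375 mg/mL = 593.75 mcg/mL
Rate = 9498.818 mcg/hr ÷ 593.75 mcg/mL = 15.99801 mL/hr
Volume infused = 15.99801 mL/hr × 6.6 hr = 105.5869 mL
Volume remaining = 128 − 105.5869 = 22.41314 mL
Drug remaining = 22.41314 mL × 593.75 mcg/mL = 13307.8 mcg = 13.3078 mg

13.3 mg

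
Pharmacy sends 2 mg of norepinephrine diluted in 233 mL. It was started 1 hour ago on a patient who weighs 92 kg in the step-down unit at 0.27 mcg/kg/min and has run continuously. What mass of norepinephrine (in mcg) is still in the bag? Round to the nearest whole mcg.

510 mcg

Dose = 0.27 mcg/kg/min × 92 kg = 24.84 mcg/min
24.84 mcg/min × 60 min/hr = 1490.4 mcg/hr
Concentration = 2 mg ÷ 233 mL = 0.008583691 mg/mL = 8.583691 mcg/mL
Rate = 1490.4 mcg/hr ÷ 8.583691 mcg/mL = 173.6316 mL/hr
Volume infused = 173.6316 mL/hr × 1 hr = 173.6316 mL
Volume remaining = 233 − 173.6316 = 59.3684 mL
Drug remaining = 59.3684 mL × 8.583691 mcg/mL = 509.6 mcg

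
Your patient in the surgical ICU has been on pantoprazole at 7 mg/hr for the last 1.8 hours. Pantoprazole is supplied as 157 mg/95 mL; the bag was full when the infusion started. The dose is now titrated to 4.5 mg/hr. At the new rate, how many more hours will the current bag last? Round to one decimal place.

Initial rate:
Concentration = 157 mg ÷ 95 mL = 1.652632 mg/mL
Rate = 7 mg/hr ÷ 1.652632 mg/mL = 4.235669 mL/hr
Volume infused so far = 4.235669 mL/hr × 1.8 hr = 7.624204 mL
Volume remaining = 95 − 7.624204 = 87.3758 mL
New rate:
Rate = 4.5 mg/hr ÷ 1.652632 mg/mL = 2.72293 mL/hr
Time remaining = 87.3758 mL ÷ 2.72293 mL/hr = 32.08889 hr

32.1 hours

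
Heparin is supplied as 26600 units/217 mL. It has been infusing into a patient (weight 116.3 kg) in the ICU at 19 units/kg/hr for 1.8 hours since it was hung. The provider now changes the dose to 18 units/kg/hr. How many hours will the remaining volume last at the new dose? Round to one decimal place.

Initial rate:
Dose = 19 units/kg/hr × 116.3 kg = 2209.7 units/hr
Concentration = 26600 units ÷ 217 mL = 122.5806 units/mL
Rate = 2209.7 units/hr ÷ 122.5806 units/mL = 18.0265 mL/hr
Volume infused so far = 18.0265 mL/hr × 1.8 hr = 32.4477 mL
Volume remaining = 217 − 32.4477 = 184.5523 mL
New rate:
Dose = 18 units/kg/hr × 116.3 kg = 2093.4 units/hr
Rate = 2093.4 units/hr ÷ 122.5806 units/mL = 17.07774 mL/hr
Time remaining = 184.5523 mL ÷ 17.07774 mL/hr = 10.8066 hr

10.8 hours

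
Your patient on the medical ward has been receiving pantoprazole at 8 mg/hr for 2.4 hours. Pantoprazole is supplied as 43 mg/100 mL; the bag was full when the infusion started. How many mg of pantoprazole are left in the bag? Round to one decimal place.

23.8 mg

Concentration = 43 mg ÷ 100 mL = 0.43 mg/mL
Rate = 8 mg/hr ÷ 0.43 mg/mL = 18.60465 mL/hr
Volume infused = 18.60465 mL/hr × 2.4 hr = 44.65116 mL
Volume remaining = 100 − 44.65116 = 55.34884 mL
Drug remaining = 55.34884 mL × 0.43 mg/mL = 23.8 mg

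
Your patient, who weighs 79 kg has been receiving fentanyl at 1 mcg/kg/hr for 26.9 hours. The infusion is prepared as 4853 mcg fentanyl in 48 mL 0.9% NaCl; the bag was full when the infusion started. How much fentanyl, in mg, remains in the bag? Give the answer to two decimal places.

Dose = 1 mcg/kg/hr × 79 kg = 79 mcg/hr
Concentration = 4853 mcg ÷ 48 mL = 101.1042 mcg/mL
Rate = 79 mcg/hr ÷ 101.1042 mcg/mL = 0.7813723 mL/hr
Volume infused = 0.7813723 mL/hr × 26.9 hr = 21.01892 mL
Volume remaining = 48 − 21.01892 = 26.98108 mL
Drug remaining = 26.98108 mL × 101.1042 mcg/mL = 2727.9 mcg = 2.7279 mg

2.73 mg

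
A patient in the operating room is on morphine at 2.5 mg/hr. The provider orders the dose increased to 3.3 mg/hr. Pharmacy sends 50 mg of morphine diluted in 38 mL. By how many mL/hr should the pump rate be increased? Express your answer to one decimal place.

At the current dose:
Concentration = 50 mg ÷ 38 mL = 1.315789 mg/mL
Rate = 2.5 mg/hr ÷ 1.315789 mg/mL = 1.9 mL/hr
At the new dose:
Rate = 3.3 mg/hr ÷ 1.315789 mg/mL = 2.508 mL/hr
Change = 2.508 − 1.9 = 0.608 mL/hr → 0.608 mL/hr increase

0.6 mL/hr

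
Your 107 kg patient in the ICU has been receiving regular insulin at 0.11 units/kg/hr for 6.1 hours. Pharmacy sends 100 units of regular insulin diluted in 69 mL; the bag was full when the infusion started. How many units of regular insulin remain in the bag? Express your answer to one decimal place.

28.2 units

Dose = 0.11 units/kg/hr × 107 kg = 11.77 units/hr
Concentration = 100 units ÷ 69 mL = 1.449275 units/mL
Rate = 11.77 units/hr ÷ 1.449275 units/mL = 8.1213 mL/hr
Volume infused = 8.1213 mL/hr × 6.1 hr = 49.53993 mL
Volume remaining = 69 − 49.53993 = 19.46007 mL
Drug remaining = 19.46007 mL × 1.449275 units/mL = 28.203 units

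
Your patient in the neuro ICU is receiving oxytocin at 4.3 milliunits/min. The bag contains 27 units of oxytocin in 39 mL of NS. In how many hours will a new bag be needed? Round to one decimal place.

104.7 hours

4.3 milliunits/min × 60 min/hr = 258 milliunits/hr
Concentration = 27 units ÷ 39 mL = 0.6923077 units/mL = 692.3077 milliunits/mL
Rate = 258 milliunits/hr ÷ 692.3077 milliunits/mL = 0.3726667 mL/hr
Duration = 39 mL ÷ 0.3726667 mL/hr = 104.6512 hr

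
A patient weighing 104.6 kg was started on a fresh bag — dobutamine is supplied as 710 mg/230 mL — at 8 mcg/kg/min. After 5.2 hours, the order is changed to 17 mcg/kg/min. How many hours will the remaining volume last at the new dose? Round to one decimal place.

Initial rate:
Dose = 8 mcg/kg/min × 104.6 kg = 836.8 mcg/min
836.8 mcg/min × 60 min/hr = 50208 mcg/hr
Concentration = 710 mg ÷ 230 mL = 3.086957 mg/mL = 3086.957 mcg/mL
Rate = 50208 mcg/hr ÷ 3086.957 mcg/mL = 16.26456 mL/hr
Volume infused so far = 16.26456 mL/hr × 5.2 hr = 84.57573 mL
Volume remaining = 230 − 84.57573 = 145.4243 mL
New rate:
Dose = 17 mcg/kg/min × 104.6 kg = 1778.2 mcg/min
1778.2 mcg/min × 60 min/hr = 106692 mcg/hr
Rate = 106692 mcg/hr ÷ 3086.957 mcg/mL = 34.5622 mL/hr
Time remaining = 145.4243 mL ÷ 34.5622 mL/hr = 4.207611 hr

4.2 hours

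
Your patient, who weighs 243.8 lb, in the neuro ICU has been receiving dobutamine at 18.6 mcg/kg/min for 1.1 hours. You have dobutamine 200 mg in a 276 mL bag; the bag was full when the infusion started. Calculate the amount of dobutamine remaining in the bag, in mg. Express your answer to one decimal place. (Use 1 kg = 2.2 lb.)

Weight = 243.8 lb ÷ 2.2 lb/kg = 110.8182 kg
Dose = 18.6 mcg/kg/min × 110.8182 kg = 2061.218 mcg/min
2061.218 mcg/min × 60 min/hr = 123673.1 mcg/hr
Concentration = 200 mg ÷ 276 mL = 0.7246377 mg/mL = 724.6377 mcg/mL
Rate = 123673.1 mcg/hr ÷ 724.6377 mcg/mL = 170.6689 mL/hr
Volume infused = 170.6689 mL/hr × 1.1 hr = 187.7358 mL
Volume remaining = 276 − 187.7358 = 88.26425 mL
Drug remaining = 88.26425 mL × 724.6377 mcg/mL = 63959.6 mcg = 63.9596 mg

64.0 mg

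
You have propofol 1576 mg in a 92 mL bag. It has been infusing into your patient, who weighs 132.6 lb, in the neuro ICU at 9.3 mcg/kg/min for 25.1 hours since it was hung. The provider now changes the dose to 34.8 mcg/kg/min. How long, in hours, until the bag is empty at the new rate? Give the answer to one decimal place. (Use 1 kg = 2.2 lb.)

5.8 hours

Initial rate:
Weight = 132.6 lb ÷ 2.2 lb/kg = 60.27273 kg
Dose = 9.3 mcg/kg/min × 60.27273 kg = 560.5364 mcg/min
560.5364 mcg/min × 60 min/hr = 33632.18 mcg/hr
Concentration = 1576 mg ÷ 92 mL = 17.13043 mg/mL = 17130.43 mcg/mL
Rate = 33632.18 mcg/hr ÷ 17130.43 mcg/mL = 1.9633 mL/hr
Volume infused so far = 1.9633 mL/hr × 25.1 hr = 49.27883 mL
Volume remaining = 92 − 49.27883 = 42.72117 mL
New rate:
Dose = 34.8 mcg/kg/min × 60.27273 kg = 2097.491 mcg/min
2097.491 mcg/min × 60 min/hr = 125849.5 mcg/hr
Rate = 125849.5 mcg/hr ÷ 17130.43 mcg/mL = 7.346542 mL/hr
Time remaining = 42.72117 mL ÷ 7.346542 mL/hr = 5.81514 hr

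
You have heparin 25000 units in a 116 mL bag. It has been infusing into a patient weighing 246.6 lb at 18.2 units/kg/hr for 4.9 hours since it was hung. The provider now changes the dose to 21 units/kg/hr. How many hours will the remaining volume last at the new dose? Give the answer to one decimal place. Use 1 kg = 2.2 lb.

Initial rate:
Weight = 246.6 lb ÷ 2.2 lb/kg = 112.0909 kg
Dose = 18.2 units/kg/hr × 112.0909 kg = 2040.055 units/hr
Concentration = 25000 units ÷ 116 mL = 215.5172 units/mL
Rate = 2040.055 units/hr ÷ 215.5172 units/mL = 9.465853 mL/hr
Volume infused so far = 9.465853 mL/hr × 4.9 hr = 46.38268 mL
Volume remaining = 116 − 46.38268 = 69.61732 mL
New rate:
Dose = 21 units/kg/hr × 112.0909 kg = 2353.909 units/hr
Rate = 2353.909 units/hr ÷ 215.5172 units/mL = 10.92214 mL/hr
Time remaining = 69.61732 mL ÷ 10.92214 mL/hr = 6.373964 hr

6.4 hours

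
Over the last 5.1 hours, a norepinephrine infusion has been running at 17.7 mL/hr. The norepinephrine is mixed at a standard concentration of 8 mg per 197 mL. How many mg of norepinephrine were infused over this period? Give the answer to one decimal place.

3.7 mg

Concentration = 8 mg ÷ 197 mL = 0.04060914 mg/mL = 40.60914 mcg/mL
Drug rate = 17.7 mL/hr × 40.60914 mcg/mL = 718.7817 mcg/hr
Total = 718.7817 mcg/hr × 5.1 hr = 3665.787 mcg = 3.665787 mg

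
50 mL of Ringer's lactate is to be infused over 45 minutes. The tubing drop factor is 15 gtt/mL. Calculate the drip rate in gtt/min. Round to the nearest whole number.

17 gtt/min

50 mL ÷ (45 min) = 1.111111 mL/min
1.111111 mL/min × 15 gtt/mL = 16.66667 gtt/min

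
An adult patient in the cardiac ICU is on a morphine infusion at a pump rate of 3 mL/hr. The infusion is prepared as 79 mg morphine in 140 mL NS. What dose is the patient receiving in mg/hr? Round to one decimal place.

Concentration = 79 mg ÷ 140 mL = 0.5642857 mg/mL
Drug rate = 3 mL/hr × 0.5642857 mg/mL = 1.692857 mg/hr

1.7 mg/hr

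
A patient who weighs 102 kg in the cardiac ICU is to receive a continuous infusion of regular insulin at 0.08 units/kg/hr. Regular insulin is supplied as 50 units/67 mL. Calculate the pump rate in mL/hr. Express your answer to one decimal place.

Dose = 0.08 units/kg/hr × 102 kg = 8.16 units/hr
Concentration = 50 units ÷ 67 mL = 0.7462687 units/mL
Rate = 8.16 units/hr ÷ 0.7462687 units/mL = 10.9344 mL/hr

10.9 mL/hr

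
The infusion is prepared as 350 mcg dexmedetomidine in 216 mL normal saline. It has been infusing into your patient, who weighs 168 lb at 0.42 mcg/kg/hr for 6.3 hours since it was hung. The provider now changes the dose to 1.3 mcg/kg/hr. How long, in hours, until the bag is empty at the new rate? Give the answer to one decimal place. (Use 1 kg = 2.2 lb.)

Initial rate:
Weight = 168 lb ÷ 2.2 lb/kg = 76.36364 kg
Dose = 0.42 mcg/kg/hr × 76.36364 kg = 32.07273 mcg/hr
Concentration = 350 mcg ÷ 216 mL = 1.62037 mcg/mL
Rate = 32.07273 mcg/hr ÷ 1.62037 mcg/mL = 19.79345 mL/hr
Volume infused so far = 19.79345 mL/hr × 6.3 hr = 124.6988 mL
Volume remaining = 216 − 124.6988 = 91.30124 mL
New rate:
Dose = 1.3 mcg/kg/hr × 76.36364 kg = 99.27273 mcg/hr
Rate = 99.27273 mcg/hr ÷ 1.62037 mcg/mL = 61.26545 mL/hr
Time remaining = 91.30124 mL ÷ 61.26545 mL/hr = 1.490256 hr

1.5 hours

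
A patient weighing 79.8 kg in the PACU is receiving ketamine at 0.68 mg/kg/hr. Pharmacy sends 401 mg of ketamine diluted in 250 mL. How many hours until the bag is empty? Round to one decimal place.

Dose = 0.68 mg/kg/hr × 79.8 kg = 54.264 mg/hr
Concentration = 401 mg ÷ 250 mL = 1.604 mg/mL
Rate = 54.264 mg/hr ÷ 1.604 mg/mL = 33.83042 mL/hr
Duration = 250 mL ÷ 33.83042 mL/hr = 7.389798 hr

7.4 hours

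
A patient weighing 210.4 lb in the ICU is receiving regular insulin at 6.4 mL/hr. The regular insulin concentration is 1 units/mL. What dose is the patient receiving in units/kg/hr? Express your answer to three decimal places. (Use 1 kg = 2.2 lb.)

Weight = 210.4 lb ÷ 2.2 lb/kg = 95.63636 kg
Drug rate = 6.4 mL/hr × 1 units/mL = 6.4 units/hr
6.4 units/hr ÷ 95.63636 kg = 0.06692015 units/kg/hr

0.067 units/kg/hr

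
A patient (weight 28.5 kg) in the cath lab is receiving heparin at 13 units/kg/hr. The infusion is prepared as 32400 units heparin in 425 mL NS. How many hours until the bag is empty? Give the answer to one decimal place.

87.4 hours

Dose = 13 units/kg/hr × 28.5 kg = 370.5 units/hr
Concentration = 32400 units ÷ 425 mL = 76.23529 units/mL
Rate = 370.5 units/hr ÷ 76.23529 units/mL = 4.859954 mL/hr
Duration = 425 mL ÷ 4.859954 mL/hr = 87.44939 hr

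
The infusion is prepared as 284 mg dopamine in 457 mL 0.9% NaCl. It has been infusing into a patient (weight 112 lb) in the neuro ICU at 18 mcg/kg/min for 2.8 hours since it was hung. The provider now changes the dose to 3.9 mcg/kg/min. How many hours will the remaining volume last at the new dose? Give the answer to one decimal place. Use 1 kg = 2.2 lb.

Initial rate:
Weight = 112 lb ÷ 2.2 lb/kg = 50.90909 kg
Dose = 18 mcg/kg/min × 50.90909 kg = 916.3636 mcg/min
916.3636 mcg/min × 60 min/hr = 54981.82 mcg/hr
Concentration = 284 mg ÷ 457 mL = 0.6214442 mg/mL = 621.4442 mcg/mL
Rate = 54981.82 mcg/hr ÷ 621.4442 mcg/mL = 88.47426 mL/hr
Volume infused so far = 88.47426 mL/hr × 2.8 hr = 247.7279 mL
Volume remaining = 457 − 247.7279 = 209.2721 mL
New rate:
Dose = 3.9 mcg/kg/min × 50.90909 kg = 198.5455 mcg/min
198.5455 mcg/min × 60 min/hr = 11912.73 mcg/hr
Rate = 11912.73 mcg/hr ÷ 621.4442 mcg/mL = 19.16942 mL/hr
Time remaining = 209.2721 mL ÷ 19.16942 mL/hr = 10.91697 hr

10.9 hours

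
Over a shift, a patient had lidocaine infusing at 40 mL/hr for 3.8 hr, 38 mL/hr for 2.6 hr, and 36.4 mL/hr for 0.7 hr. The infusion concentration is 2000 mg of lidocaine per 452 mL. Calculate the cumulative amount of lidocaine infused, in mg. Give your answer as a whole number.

1222 mg

Concentration = 2000 mg ÷ 452 mL = 4.424779 mg/mL
Stage 1: 40 mL/hr × 3.8 hr = 152 mL → 152 mL × 4.424779 mg/mL = 672.5664 mg
Stage 2: 38 mL/hr × 2.6 hr = 98.8 mL → 98.8 mL × 4.424779 mg/mL = 437.1681 mg
Stage 3: 36.4 mL/hr × 0.7 hr = 25.48 mL → 25.48 mL × 4.424779 mg/mL = 112.7434 mg
Total = 672.5664 + 437.1681 + 112.7434 = 1222.478 mg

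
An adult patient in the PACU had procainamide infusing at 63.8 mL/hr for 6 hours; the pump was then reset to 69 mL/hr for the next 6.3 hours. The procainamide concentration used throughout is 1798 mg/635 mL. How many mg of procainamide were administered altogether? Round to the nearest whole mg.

2315 mg

Concentration = 1798 mg ÷ 635 mL = 2.831496 mg/mL
Stage 1: 63.8 mL/hr × 6 hr = 382.8 mL → 382.8 mL × 2.831496 mg/mL = 1083.897 mg
Stage 2: 69 mL/hr × 6.3 hr = 434.7 mL → 434.7 mL × 2.831496 mg/mL = 1230.851 mg
Total = 1083.897 + 1230.851 = 2314.748 mg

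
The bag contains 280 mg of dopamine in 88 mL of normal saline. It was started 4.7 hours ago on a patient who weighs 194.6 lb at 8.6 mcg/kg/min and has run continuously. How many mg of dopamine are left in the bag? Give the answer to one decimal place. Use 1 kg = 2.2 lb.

65.5 mg

Weight = 194.6 lb ÷ 2.2 lb/kg = 88.45455 kg
Dose = 8.6 mcg/kg/min × 88.45455 kg = 760.7091 mcg/min
760.7091 mcg/min × 60 min/hr = 45642.55 mcg/hr
Concentration = 280 mg ÷ 88 mL = 3.181818 mg/mL = 3181.818 mcg/mL
Rate = 45642.55 mcg/hr ÷ 3181.818 mcg/mL = 14.3448 mL/hr
Volume infused = 14.3448 mL/hr × 4.7 hr = 67.42056 mL
Volume remaining = 88 − 67.42056 = 20.57944 mL
Drug remaining = 20.57944 mL × 3181.818 mcg/mL = 65480.04 mcg = 65.48004 mg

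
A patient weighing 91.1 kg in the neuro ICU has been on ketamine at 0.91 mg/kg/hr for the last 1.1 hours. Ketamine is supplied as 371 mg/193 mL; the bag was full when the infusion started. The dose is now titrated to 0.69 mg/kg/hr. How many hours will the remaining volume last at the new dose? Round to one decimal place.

Initial rate:
Dose = 0.91 mg/kg/hr × 91.1 kg = 82.901 mg/hr
Concentration = 371 mg ÷ 193 mL = 1.92228 mg/mL
Rate = 82.901 mg/hr ÷ 1.92228 mg/mL = 43.1264 mL/hr
Volume infused so far = 43.1264 mL/hr × 1.1 hr = 47.43904 mL
Volume remaining = 193 − 47.43904 = 145.561 mL
New rate:
Dose = 0.69 mg/kg/hr × 91.1 kg = 62.859 mg/hr
Rate = 62.859 mg/hr ÷ 1.92228 mg/mL = 32.70023 mL/hr
Time remaining = 145.561 mL ÷ 32.70023 mL/hr = 4.451374 hr

4.5 hours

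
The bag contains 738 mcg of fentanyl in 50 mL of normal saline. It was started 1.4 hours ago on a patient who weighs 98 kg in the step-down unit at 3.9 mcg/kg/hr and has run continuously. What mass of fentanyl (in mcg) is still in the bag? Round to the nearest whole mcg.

203 mcg

Dose = 3.9 mcg/kg/hr × 98 kg = 382.2 mcg/hr
Concentration = 738 mcg ÷ 50 mL = 14.76 mcg/mL
Rate = 382.2 mcg/hr ÷ 14.76 mcg/mL = 25.89431 mL/hr
Volume infused = 25.89431 mL/hr × 1.4 hr = 36.25203 mL
Volume remaining = 50 − 36.25203 = 13.74797 mL
Drug remaining = 13.74797 mL × 14.76 mcg/mL = 202.92 mcg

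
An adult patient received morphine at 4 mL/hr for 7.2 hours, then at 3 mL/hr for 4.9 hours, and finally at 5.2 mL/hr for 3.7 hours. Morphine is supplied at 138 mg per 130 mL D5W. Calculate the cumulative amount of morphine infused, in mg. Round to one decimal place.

66.6 mg

Concentration = 138 mg ÷ 130 mL = 1.061538 mg/mL
Stage 1: 4 mL/hr × 7.2 hr = 28.8 mL → 28.8 mL × 1.061538 mg/mL = 30.57231 mg
Stage 2: 3 mL/hr × 4.9 hr = 14.7 mL → 14.7 mL × 1.061538 mg/mL = 15.60462 mg
Stage 3: 5.2 mL/hr × 3.7 hr = 19.24 mL → 19.24 mL × 1.061538 mg/mL = 20.424 mg
Total = 30.57231 + 15.60462 + 20.424 = 66.60092 mg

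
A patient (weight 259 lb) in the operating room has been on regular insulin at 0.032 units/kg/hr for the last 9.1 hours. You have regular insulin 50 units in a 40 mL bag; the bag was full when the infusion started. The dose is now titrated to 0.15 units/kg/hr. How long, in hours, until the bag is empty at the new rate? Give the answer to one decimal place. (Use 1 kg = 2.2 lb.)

0.9 hours

Initial rate:
Weight = 259 lb ÷ 2.2 lb/kg = 117.7273 kg
Dose = 0.032 units/kg/hr × 117.7273 kg = 3.767273 units/hr
Concentration = 50 units ÷ 40 mL = 1.25 units/mL
Rate = 3.767273 units/hr ÷ 1.25 units/mL = 3.013818 mL/hr
Volume infused so far = 3.013818 mL/hr × 9.1 hr = 27.42575 mL
Volume remaining = 40 − 27.42575 = 12.57425 mL
New rate:
Dose = 0.15 units/kg/hr × 117.7273 kg = 17.65909 units/hr
Rate = 17.65909 units/hr ÷ 1.25 units/mL = 14.12727 mL/hr
Time remaining = 12.57425 mL ÷ 14.12727 mL/hr = 0.8900695 hr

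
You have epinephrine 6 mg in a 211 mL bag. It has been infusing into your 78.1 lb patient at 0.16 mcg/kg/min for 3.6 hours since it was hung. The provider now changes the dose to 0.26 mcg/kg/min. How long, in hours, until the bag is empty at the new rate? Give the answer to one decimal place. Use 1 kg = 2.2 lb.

Initial rate:
Weight = 78.1 lb ÷ 2.2 lb/kg = 35.5 kg
Dose = 0.16 mcg/kg/min × 35.5 kg = 5.68 mcg/min
5.68 mcg/min × 60 min/hr = 340.8 mcg/hr
Concentration = 6 mg ÷ 211 mL = 0.02843602 mg/mL = 28.43602 mcg/mL
Rate = 340.8 mcg/hr ÷ 28.43602 mcg/mL = 11.9848 mL/hr
Volume infused so far = 11.9848 mL/hr × 3.6 hr = 43.14528 mL
Volume remaining = 211 − 43.14528 = 167.8547 mL
New rate:
Dose = 0.26 mcg/kg/min × 35.5 kg = 9.23 mcg/min
9.23 mcg/min × 60 min/hr = 553.8 mcg/hr
Rate = 553.8 mcg/hr ÷ 28.43602 mcg/mL = 19.4753 mL/hr
Time remaining = 167.8547 mL ÷ 19.4753 mL/hr = 8.618852 hr

8.6 hours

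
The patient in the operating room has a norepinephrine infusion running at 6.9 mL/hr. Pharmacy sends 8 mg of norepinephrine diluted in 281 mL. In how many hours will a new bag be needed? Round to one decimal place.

40.7 hours

Duration = 281 mL ÷ 6.9 mL/hr = 40.72464 hr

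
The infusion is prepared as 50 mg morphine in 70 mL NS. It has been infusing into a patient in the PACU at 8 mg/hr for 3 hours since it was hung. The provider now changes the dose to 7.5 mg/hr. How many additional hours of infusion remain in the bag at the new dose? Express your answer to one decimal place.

3.5 hours

Initial rate:
Concentration = 50 mg ÷ 70 mL = 0.7142857 mg/mL
Rate = 8 mg/hr ÷ 0.7142857 mg/mL = 11.2 mL/hr
Volume infused so far = 11.2 mL/hr × 3 hr = 33.6 mL
Volume remaining = 70 − 33.6 = 36.4 mL
New rate:
Rate = 7.5 mg/hr ÷ 0.7142857 mg/mL = 10.5 mL/hr
Time remaining = 36.4 mL ÷ 10.5 mL/hr = 3.466667 hr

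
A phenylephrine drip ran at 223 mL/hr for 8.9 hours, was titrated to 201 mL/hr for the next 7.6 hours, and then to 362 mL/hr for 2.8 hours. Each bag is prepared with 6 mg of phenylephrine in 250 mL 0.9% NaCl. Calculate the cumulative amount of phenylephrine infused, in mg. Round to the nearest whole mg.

109 mg

Concentration = 6 mg ÷ 250 mL = 0.024 mg/mL
Stage 1: 223 mL/hr × 8.9 hr = 1984.7 mL → 1984.7 mL × 0.024 mg/mL = 47.6328 mg
Stage 2: 201 mL/hr × 7.6 hr = 1527.6 mL → 1527.6 mL × 0.024 mg/mL = 36.6624 mg
Stage 3: 362 mL/hr × 2.8 hr = 1013.6 mL → 1013.6 mL × 0.024 mg/mL = 24.3264 mg
Total = 47.6328 + 36.6624 + 24.3264 = 108.6216 mg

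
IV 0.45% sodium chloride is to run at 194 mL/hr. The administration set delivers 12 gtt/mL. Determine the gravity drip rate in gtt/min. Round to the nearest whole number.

39 gtt/min

194 mL/hr ÷ 60 min/hr = 3.233333 mL/min
3.233333 mL/min × 12 gtt/mL = 38.8 gtt/min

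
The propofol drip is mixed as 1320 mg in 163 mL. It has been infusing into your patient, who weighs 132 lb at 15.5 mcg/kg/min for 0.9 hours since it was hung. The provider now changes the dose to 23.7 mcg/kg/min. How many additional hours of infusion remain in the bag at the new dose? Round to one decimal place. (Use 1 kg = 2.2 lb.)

14.9 hours

Initial rate:
Weight = 132 lb ÷ 2.2 lb/kg = 60 kg
Dose = 15.5 mcg/kg/min × 60 kg = 930 mcg/min
930 mcg/min × 60 min/hr = 55800 mcg/hr
Concentration = 1320 mg ÷ 163 mL = 8.09816 mg/mL = 8098.16 mcg/mL
Rate = 55800 mcg/hr ÷ 8098.16 mcg/mL = 6.890455 mL/hr
Volume infused so far = 6.890455 mL/hr × 0.9 hr = 6.201409 mL
Volume remaining = 163 − 6.201409 = 156.7986 mL
New rate:
Dose = 23.7 mcg/kg/min × 60 kg = 1422 mcg/min
1422 mcg/min × 60 min/hr = 85320 mcg/hr
Rate = 85320 mcg/hr ÷ 8098.16 mcg/mL = 10.53573 mL/hr
Time remaining = 156.7986 mL ÷ 10.53573 mL/hr = 14.88256 hr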